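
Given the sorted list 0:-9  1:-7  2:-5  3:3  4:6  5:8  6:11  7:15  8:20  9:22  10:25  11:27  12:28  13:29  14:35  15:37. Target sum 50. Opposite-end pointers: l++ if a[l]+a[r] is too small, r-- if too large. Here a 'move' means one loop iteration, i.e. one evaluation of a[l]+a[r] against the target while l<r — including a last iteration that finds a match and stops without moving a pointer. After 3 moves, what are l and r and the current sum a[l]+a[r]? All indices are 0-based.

l=0 r=15: -9+37=28 <50, l++
l=1 r=15: -7+37=30 <50, l++
l=2 r=15: -5+37=32 <50, l++

l=3, r=15, sum=40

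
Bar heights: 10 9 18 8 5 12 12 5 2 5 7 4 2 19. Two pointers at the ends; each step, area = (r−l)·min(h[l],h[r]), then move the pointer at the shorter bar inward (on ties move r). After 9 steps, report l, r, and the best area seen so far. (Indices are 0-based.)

l=9, r=13, best area=198

l=0 r=13: min(10,19)*13=130 best=130 *, l++
l=1 r=13: min(9,19)*12=108 best=130, l++
l=2 r=13: min(18,19)*11=198 best=198 *, l++
l=3 r=13: min(8,19)*10=80 best=198, l++
l=4 r=13: min(5,19)*9=45 best=198, l++
l=5 r=13: min(12,19)*8=96 best=198, l++
l=6 r=13: min(12,19)*7=84 best=198, l++
l=7 r=13: min(5,19)*6=30 best=198, l++
l=8 r=13: min(2,19)*5=10 best=198, l++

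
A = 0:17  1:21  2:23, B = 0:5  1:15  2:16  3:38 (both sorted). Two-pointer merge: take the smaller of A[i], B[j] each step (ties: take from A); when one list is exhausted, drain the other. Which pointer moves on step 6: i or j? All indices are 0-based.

i

i=0 j=0: A[i]=17>B[j]=5 take 5, j++
i=0 j=1: A[i]=17>B[j]=15 take 15, j++
i=0 j=2: A[i]=17>B[j]=16 take 16, j++
i=0 j=3: A[i]=17<=B[j]=38 take 17, i++
i=1 j=3: A[i]=21<=B[j]=38 take 21, i++
i=2 j=3: A[i]=23<=B[j]=38 take 23, i++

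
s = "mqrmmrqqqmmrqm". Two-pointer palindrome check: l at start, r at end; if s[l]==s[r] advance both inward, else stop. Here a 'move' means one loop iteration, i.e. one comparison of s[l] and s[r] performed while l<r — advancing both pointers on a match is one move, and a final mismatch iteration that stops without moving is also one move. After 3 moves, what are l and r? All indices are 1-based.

l=1 r=14: 'm'=='m', l++,r--
l=2 r=13: 'q'=='q', l++,r--
l=3 r=12: 'r'=='r', l++,r--

l=4, r=11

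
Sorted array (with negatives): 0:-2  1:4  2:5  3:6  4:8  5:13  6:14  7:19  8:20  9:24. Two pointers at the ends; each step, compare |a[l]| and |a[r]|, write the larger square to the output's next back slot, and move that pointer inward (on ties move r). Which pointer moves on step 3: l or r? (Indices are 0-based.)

l=0 r=9: |-2|<=|24| out[9]=576, r--
l=0 r=8: |-2|<=|20| out[8]=400, r--
l=0 r=7: |-2|<=|19| out[7]=361, r--

r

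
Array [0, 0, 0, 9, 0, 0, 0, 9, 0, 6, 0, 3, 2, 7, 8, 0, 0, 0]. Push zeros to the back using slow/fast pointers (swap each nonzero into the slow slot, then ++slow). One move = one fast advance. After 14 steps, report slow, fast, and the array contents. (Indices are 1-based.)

slow=7, fast=15, a=[9, 9, 6, 3, 2, 7, 0, 0, 0, 0, 0, 0, 0, 0, 8, 0, 0, 0]

slow=1 fast=1: a[fast]=0, fast++
slow=1 fast=2: a[fast]=0, fast++
slow=1 fast=3: a[fast]=0, fast++
slow=1 fast=4: a[fast]=9≠0 swap→a[1]=9, slow++,fast++
slow=2 fast=5: a[fast]=0, fast++
slow=2 fast=6: a[fast]=0, fast++
slow=2 fast=7: a[fast]=0, fast++
slow=2 fast=8: a[fast]=9≠0 swap→a[2]=9, slow++,fast++
slow=3 fast=9: a[fast]=0, fast++
slow=3 fast=10: a[fast]=6≠0 swap→a[3]=6, slow++,fast++
slow=4 fast=11: a[fast]=0, fast++
slow=4 fast=12: a[fast]=3≠0 swap→a[4]=3, slow++,fast++
slow=5 fast=13: a[fast]=2≠0 swap→a[5]=2, slow++,fast++
slow=6 fast=14: a[fast]=7≠0 swap→a[6]=7, slow++,fast++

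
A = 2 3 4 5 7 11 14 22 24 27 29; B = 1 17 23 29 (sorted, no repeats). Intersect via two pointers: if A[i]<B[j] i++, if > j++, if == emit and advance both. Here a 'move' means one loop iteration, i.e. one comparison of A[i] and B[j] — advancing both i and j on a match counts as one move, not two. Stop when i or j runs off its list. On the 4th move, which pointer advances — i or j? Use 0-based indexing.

i=0 j=0: 2>1, j++
i=0 j=1: 2<17, i++
i=1 j=1: 3<17, i++
i=2 j=1: 4<17, i++

i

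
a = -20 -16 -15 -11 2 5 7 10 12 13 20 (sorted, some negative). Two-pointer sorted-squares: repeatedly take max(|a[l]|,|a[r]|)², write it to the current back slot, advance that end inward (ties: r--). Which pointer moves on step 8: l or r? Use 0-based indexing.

[0,10] |-20|<=|20| out[10]=400 → r--
[0,9] |-20|>|13| out[9]=400 → l++
[1,9] |-16|>|13| out[8]=256 → l++
[2,9] |-15|>|13| out[7]=225 → l++
[3,9] |-11|<=|13| out[6]=169 → r--
[3,8] |-11|<=|12| out[5]=144 → r--
[3,7] |-11|>|10| out[4]=121 → l++
[4,7] |2|<=|10| out[3]=100 → r--

r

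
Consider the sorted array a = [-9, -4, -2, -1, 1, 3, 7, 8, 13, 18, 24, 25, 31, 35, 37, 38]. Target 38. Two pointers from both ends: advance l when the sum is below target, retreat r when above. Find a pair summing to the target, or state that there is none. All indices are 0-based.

(1, 37)

l=0 r=15: -9+38=29 <38, l++
l=1 r=15: -4+38=34 <38, l++
l=2 r=15: -2+38=36 <38, l++
l=3 r=15: -1+38=37 <38, l++
l=4 r=15: 1+38=39 >38, r--
l=4 r=14: 1+37=38, found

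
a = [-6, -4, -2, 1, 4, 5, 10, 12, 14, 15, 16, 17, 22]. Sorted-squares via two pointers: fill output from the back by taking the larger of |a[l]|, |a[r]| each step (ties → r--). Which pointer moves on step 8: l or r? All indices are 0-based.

l

l=0 r=12: |-6|<=|22| out[12]=484, r--
l=0 r=11: |-6|<=|17| out[11]=289, r--
l=0 r=10: |-6|<=|16| out[10]=256, r--
l=0 r=9: |-6|<=|15| out[9]=225, r--
l=0 r=8: |-6|<=|14| out[8]=196, r--
l=0 r=7: |-6|<=|12| out[7]=144, r--
l=0 r=6: |-6|<=|10| out[6]=100, r--
l=0 r=5: |-6|>|5| out[5]=36, l++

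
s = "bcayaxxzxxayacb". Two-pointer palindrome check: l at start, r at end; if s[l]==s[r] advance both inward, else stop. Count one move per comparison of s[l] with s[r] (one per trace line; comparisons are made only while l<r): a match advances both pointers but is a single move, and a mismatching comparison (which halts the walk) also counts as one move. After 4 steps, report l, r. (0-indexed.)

l=4, r=10

l=0 r=14: 'b'=='b', l++,r--
l=1 r=13: 'c'=='c', l++,r--
l=2 r=12: 'a'=='a', l++,r--
l=3 r=11: 'y'=='y', l++,r--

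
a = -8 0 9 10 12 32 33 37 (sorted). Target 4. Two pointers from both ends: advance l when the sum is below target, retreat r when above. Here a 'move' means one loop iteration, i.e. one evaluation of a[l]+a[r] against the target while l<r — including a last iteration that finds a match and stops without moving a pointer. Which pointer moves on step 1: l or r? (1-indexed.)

r

[1,8] -8+37=29 >4 → r--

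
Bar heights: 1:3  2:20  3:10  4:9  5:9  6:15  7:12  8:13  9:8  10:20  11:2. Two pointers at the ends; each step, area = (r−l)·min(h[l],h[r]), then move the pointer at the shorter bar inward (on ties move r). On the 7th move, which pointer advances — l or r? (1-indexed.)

l=1 r=11: min(3,2)*10=20 best=20 *, r--
l=1 r=10: min(3,20)*9=27 best=27 *, l++
l=2 r=10: min(20,20)*8=160 best=160 *, r--
l=2 r=9: min(20,8)*7=56 best=160, r--
l=2 r=8: min(20,13)*6=78 best=160, r--
l=2 r=7: min(20,12)*5=60 best=160, r--
l=2 r=6: min(20,15)*4=60 best=160, r--

r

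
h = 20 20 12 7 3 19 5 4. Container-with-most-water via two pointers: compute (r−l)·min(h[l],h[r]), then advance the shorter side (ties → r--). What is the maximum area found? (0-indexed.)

l=0 r=7: min(20,4)*7=28 best=28 *, r--
l=0 r=6: min(20,5)*6=30 best=30 *, r--
l=0 r=5: min(20,19)*5=95 best=95 *, r--
l=0 r=4: min(20,3)*4=12 best=95, r--
l=0 r=3: min(20,7)*3=21 best=95, r--
l=0 r=2: min(20,12)*2=24 best=95, r--
l=0 r=1: min(20,20)*1=20 best=95, r--

max area = 95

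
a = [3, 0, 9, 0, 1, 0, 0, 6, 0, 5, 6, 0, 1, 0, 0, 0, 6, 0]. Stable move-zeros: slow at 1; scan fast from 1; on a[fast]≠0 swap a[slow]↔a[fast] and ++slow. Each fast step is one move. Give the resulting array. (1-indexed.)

(s=1,f=1) a[fast]=3≠0 swap→a[1]=3 → slow++,fast++
(s=2,f=2) a[fast]=0 → fast++
(s=2,f=3) a[fast]=9≠0 swap→a[2]=9 → slow++,fast++
(s=3,f=4) a[fast]=0 → fast++
(s=3,f=5) a[fast]=1≠0 swap→a[3]=1 → slow++,fast++
(s=4,f=6) a[fast]=0 → fast++
(s=4,f=7) a[fast]=0 → fast++
(s=4,f=8) a[fast]=6≠0 swap→a[4]=6 → slow++,fast++
(s=5,f=9) a[fast]=0 → fast++
(s=5,f=10) a[fast]=5≠0 swap→a[5]=5 → slow++,fast++
(s=6,f=11) a[fast]=6≠0 swap→a[6]=6 → slow++,fast++
(s=7,f=12) a[fast]=0 → fast++
(s=7,f=13) a[fast]=1≠0 swap→a[7]=1 → slow++,fast++
(s=8,f=14) a[fast]=0 → fast++
(s=8,f=15) a[fast]=0 → fast++
(s=8,f=16) a[fast]=0 → fast++
(s=8,f=17) a[fast]=6≠0 swap→a[8]=6 → slow++,fast++
(s=9,f=18) a[fast]=0 → fast++

[3, 9, 1, 6, 5, 6, 1, 6, 0, 0, 0, 0, 0, 0, 0, 0, 0, 0]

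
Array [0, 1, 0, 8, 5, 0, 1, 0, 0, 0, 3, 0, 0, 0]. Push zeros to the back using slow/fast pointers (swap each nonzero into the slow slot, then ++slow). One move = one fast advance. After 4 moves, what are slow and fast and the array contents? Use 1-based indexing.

slow=3, fast=5, a=[1, 8, 0, 0, 5, 0, 1, 0, 0, 0, 3, 0, 0, 0]

(s=1,f=1) a[fast]=0 → fast++
(s=1,f=2) a[fast]=1≠0 swap→a[1]=1 → slow++,fast++
(s=2,f=3) a[fast]=0 → fast++
(s=2,f=4) a[fast]=8≠0 swap→a[2]=8 → slow++,fast++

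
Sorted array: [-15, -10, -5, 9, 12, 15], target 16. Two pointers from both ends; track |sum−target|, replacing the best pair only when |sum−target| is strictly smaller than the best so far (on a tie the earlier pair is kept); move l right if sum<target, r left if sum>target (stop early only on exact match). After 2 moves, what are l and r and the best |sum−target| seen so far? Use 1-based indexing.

[1,6] -15+15=0 d=16 * → l++
[2,6] -10+15=5 d=11 * → l++

l=3, r=6, best |Δ|=11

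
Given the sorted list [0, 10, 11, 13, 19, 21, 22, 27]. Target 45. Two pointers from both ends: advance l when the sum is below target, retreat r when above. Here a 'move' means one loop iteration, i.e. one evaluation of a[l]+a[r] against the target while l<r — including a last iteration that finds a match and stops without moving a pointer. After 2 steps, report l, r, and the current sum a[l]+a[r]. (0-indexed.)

l=2, r=7, sum=38

[0,7] 0+27=27 <45 → l++
[1,7] 10+27=37 <45 → l++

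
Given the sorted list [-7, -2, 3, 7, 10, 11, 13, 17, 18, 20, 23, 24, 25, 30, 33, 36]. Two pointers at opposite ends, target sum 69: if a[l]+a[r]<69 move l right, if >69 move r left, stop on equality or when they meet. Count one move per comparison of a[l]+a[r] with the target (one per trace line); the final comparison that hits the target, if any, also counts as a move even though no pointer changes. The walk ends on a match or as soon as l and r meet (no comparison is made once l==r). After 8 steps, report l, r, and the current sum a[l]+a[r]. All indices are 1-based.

[1,16] -7+36=29 <69 → l++
[2,16] -2+36=34 <69 → l++
[3,16] 3+36=39 <69 → l++
[4,16] 7+36=43 <69 → l++
[5,16] 10+36=46 <69 → l++
[6,16] 11+36=47 <69 → l++
[7,16] 13+36=49 <69 → l++
[8,16] 17+36=53 <69 → l++

l=9, r=16, sum=54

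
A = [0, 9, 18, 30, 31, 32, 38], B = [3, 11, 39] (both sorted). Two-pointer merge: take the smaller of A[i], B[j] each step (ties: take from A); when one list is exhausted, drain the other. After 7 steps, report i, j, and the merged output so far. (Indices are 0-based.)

[i=0,j=0] A[i]=0<=B[j]=3 take 0 → i++
[i=1,j=0] A[i]=9>B[j]=3 take 3 → j++
[i=1,j=1] A[i]=9<=B[j]=11 take 9 → i++
[i=2,j=1] A[i]=18>B[j]=11 take 11 → j++
[i=2,j=2] A[i]=18<=B[j]=39 take 18 → i++
[i=3,j=2] A[i]=30<=B[j]=39 take 30 → i++
[i=4,j=2] A[i]=31<=B[j]=39 take 31 → i++

i=5, j=2, merged so far=[0, 3, 9, 11, 18, 30, 31]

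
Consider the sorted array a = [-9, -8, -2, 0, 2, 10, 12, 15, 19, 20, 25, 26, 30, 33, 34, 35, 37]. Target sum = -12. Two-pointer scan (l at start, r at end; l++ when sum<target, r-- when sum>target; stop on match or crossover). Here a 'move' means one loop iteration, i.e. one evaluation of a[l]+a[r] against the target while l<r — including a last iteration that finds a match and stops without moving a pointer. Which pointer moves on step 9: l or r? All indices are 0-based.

[0,16] -9+37=28 >-12 → r--
[0,15] -9+35=26 >-12 → r--
[0,14] -9+34=25 >-12 → r--
[0,13] -9+33=24 >-12 → r--
[0,12] -9+30=21 >-12 → r--
[0,11] -9+26=17 >-12 → r--
[0,10] -9+25=16 >-12 → r--
[0,9] -9+20=11 >-12 → r--
[0,8] -9+19=10 >-12 → r--

r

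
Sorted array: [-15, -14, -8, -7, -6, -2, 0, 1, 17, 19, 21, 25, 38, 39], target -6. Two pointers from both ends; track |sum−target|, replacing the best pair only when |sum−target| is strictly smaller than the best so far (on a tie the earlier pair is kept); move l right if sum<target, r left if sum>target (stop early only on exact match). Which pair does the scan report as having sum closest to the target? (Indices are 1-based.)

l=1 r=14: -15+39=24 d=30 *, r--
l=1 r=13: -15+38=23 d=29 *, r--
l=1 r=12: -15+25=10 d=16 *, r--
l=1 r=11: -15+21=6 d=12 *, r--
l=1 r=10: -15+19=4 d=10 *, r--
l=1 r=9: -15+17=2 d=8 *, r--
l=1 r=8: -15+1=-14 d=8, l++
l=2 r=8: -14+1=-13 d=7 *, l++
l=3 r=8: -8+1=-7 d=1 *, l++
l=4 r=8: -7+1=-6 d=0 *, stop

pair (-7, 1) with sum -6 (|Δ|=0)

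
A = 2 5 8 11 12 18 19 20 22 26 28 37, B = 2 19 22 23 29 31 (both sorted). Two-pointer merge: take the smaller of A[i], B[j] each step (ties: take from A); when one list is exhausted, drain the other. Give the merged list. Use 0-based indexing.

[i=0,j=0] A[i]=2<=B[j]=2 take 2 → i++
[i=1,j=0] A[i]=5>B[j]=2 take 2 → j++
[i=1,j=1] A[i]=5<=B[j]=19 take 5 → i++
[i=2,j=1] A[i]=8<=B[j]=19 take 8 → i++
[i=3,j=1] A[i]=11<=B[j]=19 take 11 → i++
[i=4,j=1] A[i]=12<=B[j]=19 take 12 → i++
[i=5,j=1] A[i]=18<=B[j]=19 take 18 → i++
[i=6,j=1] A[i]=19<=B[j]=19 take 19 → i++
[i=7,j=1] A[i]=20>B[j]=19 take 19 → j++
[i=7,j=2] A[i]=20<=B[j]=22 take 20 → i++
[i=8,j=2] A[i]=22<=B[j]=22 take 22 → i++
[i=9,j=2] A[i]=26>B[j]=22 take 22 → j++
[i=9,j=3] A[i]=26>B[j]=23 take 23 → j++
[i=9,j=4] A[i]=26<=B[j]=29 take 26 → i++
[i=10,j=4] A[i]=28<=B[j]=29 take 28 → i++
[i=11,j=4] A[i]=37>B[j]=29 take 29 → j++
[i=11,j=5] A[i]=37>B[j]=31 take 31 → j++
[i=11,j=6] B done, take A[i]=37 → i++

[2, 2, 5, 8, 11, 12, 18, 19, 19, 20, 22, 22, 23, 26, 28, 29, 31, 37]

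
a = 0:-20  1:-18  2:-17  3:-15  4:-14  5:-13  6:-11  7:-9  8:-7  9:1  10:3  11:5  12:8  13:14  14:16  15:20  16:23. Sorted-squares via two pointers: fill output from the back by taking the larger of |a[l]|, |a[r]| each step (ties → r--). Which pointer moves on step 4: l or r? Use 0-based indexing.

[0,16] |-20|<=|23| out[16]=529 → r--
[0,15] |-20|<=|20| out[15]=400 → r--
[0,14] |-20|>|16| out[14]=400 → l++
[1,14] |-18|>|16| out[13]=324 → l++

l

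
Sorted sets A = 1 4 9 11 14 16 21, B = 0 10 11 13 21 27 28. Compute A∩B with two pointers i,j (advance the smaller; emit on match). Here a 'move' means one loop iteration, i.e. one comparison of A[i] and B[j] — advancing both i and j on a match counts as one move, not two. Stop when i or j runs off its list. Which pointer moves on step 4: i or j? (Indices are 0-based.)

i=0 j=0: 1>0, j++
i=0 j=1: 1<10, i++
i=1 j=1: 4<10, i++
i=2 j=1: 9<10, i++

i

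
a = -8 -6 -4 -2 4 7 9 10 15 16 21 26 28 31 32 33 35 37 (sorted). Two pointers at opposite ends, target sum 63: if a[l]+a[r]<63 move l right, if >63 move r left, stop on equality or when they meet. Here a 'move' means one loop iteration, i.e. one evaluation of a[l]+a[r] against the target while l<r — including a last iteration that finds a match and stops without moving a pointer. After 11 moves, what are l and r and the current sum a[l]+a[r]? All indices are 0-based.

l=0 r=17: -8+37=29 <63, l++
l=1 r=17: -6+37=31 <63, l++
l=2 r=17: -4+37=33 <63, l++
l=3 r=17: -2+37=35 <63, l++
l=4 r=17: 4+37=41 <63, l++
l=5 r=17: 7+37=44 <63, l++
l=6 r=17: 9+37=46 <63, l++
l=7 r=17: 10+37=47 <63, l++
l=8 r=17: 15+37=52 <63, l++
l=9 r=17: 16+37=53 <63, l++
l=10 r=17: 21+37=58 <63, l++

l=11, r=17, sum=63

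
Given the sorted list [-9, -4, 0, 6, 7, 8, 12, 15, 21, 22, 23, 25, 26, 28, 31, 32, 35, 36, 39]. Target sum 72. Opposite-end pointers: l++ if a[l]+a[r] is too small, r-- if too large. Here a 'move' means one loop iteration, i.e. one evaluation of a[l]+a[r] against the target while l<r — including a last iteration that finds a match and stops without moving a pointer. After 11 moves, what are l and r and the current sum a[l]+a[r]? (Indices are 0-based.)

[0,18] -9+39=30 <72 → l++
[1,18] -4+39=35 <72 → l++
[2,18] 0+39=39 <72 → l++
[3,18] 6+39=45 <72 → l++
[4,18] 7+39=46 <72 → l++
[5,18] 8+39=47 <72 → l++
[6,18] 12+39=51 <72 → l++
[7,18] 15+39=54 <72 → l++
[8,18] 21+39=60 <72 → l++
[9,18] 22+39=61 <72 → l++
[10,18] 23+39=62 <72 → l++

l=11, r=18, sum=64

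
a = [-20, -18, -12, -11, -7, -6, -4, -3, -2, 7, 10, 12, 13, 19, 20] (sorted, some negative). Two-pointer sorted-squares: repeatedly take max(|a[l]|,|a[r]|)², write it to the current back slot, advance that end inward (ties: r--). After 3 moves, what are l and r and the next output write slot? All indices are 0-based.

l=0 r=14: |-20|<=|20| out[14]=400, r--
l=0 r=13: |-20|>|19| out[13]=400, l++
l=1 r=13: |-18|<=|19| out[12]=361, r--

l=1, r=12, next write slot=11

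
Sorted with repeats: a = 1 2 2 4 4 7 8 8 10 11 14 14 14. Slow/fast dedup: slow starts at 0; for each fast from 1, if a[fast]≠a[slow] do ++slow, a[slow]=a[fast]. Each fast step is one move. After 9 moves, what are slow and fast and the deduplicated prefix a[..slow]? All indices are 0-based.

slow=6, fast=10, prefix=[1, 2, 4, 7, 8, 10, 11]

(s=0,f=1) a[fast]=2≠a[slow]=1 write a[1]=2 → slow++,fast++
(s=1,f=2) a[fast]=2=a[slow] dup → fast++
(s=1,f=3) a[fast]=4≠a[slow]=2 write a[2]=4 → slow++,fast++
(s=2,f=4) a[fast]=4=a[slow] dup → fast++
(s=2,f=5) a[fast]=7≠a[slow]=4 write a[3]=7 → slow++,fast++
(s=3,f=6) a[fast]=8≠a[slow]=7 write a[4]=8 → slow++,fast++
(s=4,f=7) a[fast]=8=a[slow] dup → fast++
(s=4,f=8) a[fast]=10≠a[slow]=8 write a[5]=10 → slow++,fast++
(s=5,f=9) a[fast]=11≠a[slow]=10 write a[6]=11 → slow++,fast++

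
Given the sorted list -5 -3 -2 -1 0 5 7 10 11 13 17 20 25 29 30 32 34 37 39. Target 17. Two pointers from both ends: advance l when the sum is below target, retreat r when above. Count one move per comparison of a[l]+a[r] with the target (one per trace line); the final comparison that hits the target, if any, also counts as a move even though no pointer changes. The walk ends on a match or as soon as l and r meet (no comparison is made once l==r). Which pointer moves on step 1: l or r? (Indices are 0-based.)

r

l=0 r=18: -5+39=34 >17, r--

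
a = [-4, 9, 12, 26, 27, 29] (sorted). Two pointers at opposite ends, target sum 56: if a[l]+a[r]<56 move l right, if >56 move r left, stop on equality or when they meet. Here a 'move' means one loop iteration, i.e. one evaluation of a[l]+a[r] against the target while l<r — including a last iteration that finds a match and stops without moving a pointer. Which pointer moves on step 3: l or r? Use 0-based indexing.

l

[0,5] -4+29=25 <56 → l++
[1,5] 9+29=38 <56 → l++
[2,5] 12+29=41 <56 → l++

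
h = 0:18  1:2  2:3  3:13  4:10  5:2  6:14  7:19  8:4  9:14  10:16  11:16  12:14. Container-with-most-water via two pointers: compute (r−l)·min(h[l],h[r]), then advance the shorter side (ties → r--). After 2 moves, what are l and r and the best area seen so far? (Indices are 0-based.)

[0,12] min(18,14)*12=168 best=168 * → r--
[0,11] min(18,16)*11=176 best=176 * → r--

l=0, r=10, best area=176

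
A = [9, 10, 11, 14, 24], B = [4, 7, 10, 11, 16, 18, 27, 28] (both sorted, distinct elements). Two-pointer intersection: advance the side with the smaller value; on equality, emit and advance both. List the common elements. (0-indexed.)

intersection = [10, 11]

[i=0,j=0] 9>4 → j++
[i=0,j=1] 9>7 → j++
[i=0,j=2] 9<10 → i++
[i=1,j=2] 10==10 emit → i++,j++
[i=2,j=3] 11==11 emit → i++,j++
[i=3,j=4] 14<16 → i++
[i=4,j=4] 24>16 → j++
[i=4,j=5] 24>18 → j++
[i=4,j=6] 24<27 → i++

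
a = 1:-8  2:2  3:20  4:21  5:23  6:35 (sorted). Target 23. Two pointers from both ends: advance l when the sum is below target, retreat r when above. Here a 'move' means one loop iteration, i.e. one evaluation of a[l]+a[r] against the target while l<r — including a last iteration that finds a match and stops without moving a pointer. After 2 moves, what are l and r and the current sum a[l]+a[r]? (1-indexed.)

l=2, r=5, sum=25

[1,6] -8+35=27 >23 → r--
[1,5] -8+23=15 <23 → l++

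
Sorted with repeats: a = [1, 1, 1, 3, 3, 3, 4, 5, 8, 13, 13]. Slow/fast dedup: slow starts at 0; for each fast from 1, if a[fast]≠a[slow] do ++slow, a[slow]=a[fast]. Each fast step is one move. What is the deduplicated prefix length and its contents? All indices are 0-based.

(s=0,f=1) a[fast]=1=a[slow] dup → fast++
(s=0,f=2) a[fast]=1=a[slow] dup → fast++
(s=0,f=3) a[fast]=3≠a[slow]=1 write a[1]=3 → slow++,fast++
(s=1,f=4) a[fast]=3=a[slow] dup → fast++
(s=1,f=5) a[fast]=3=a[slow] dup → fast++
(s=1,f=6) a[fast]=4≠a[slow]=3 write a[2]=4 → slow++,fast++
(s=2,f=7) a[fast]=5≠a[slow]=4 write a[3]=5 → slow++,fast++
(s=3,f=8) a[fast]=8≠a[slow]=5 write a[4]=8 → slow++,fast++
(s=4,f=9) a[fast]=13≠a[slow]=8 write a[5]=13 → slow++,fast++
(s=5,f=10) a[fast]=13=a[slow] dup → fast++

length 6; prefix = [1, 3, 4, 5, 8, 13]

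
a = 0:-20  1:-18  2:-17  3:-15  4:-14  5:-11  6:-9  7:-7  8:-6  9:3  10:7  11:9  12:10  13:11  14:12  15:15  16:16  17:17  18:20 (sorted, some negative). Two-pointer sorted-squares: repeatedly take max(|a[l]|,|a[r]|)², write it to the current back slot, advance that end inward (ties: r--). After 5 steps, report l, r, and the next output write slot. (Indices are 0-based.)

l=3, r=16, next write slot=13

l=0 r=18: |-20|<=|20| out[18]=400, r--
l=0 r=17: |-20|>|17| out[17]=400, l++
l=1 r=17: |-18|>|17| out[16]=324, l++
l=2 r=17: |-17|<=|17| out[15]=289, r--
l=2 r=16: |-17|>|16| out[14]=289, l++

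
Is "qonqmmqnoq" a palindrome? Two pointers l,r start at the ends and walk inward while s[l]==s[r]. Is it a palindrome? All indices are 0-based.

palindrome

[0,9] 'q'=='q' → l++,r--
[1,8] 'o'=='o' → l++,r--
[2,7] 'n'=='n' → l++,r--
[3,6] 'q'=='q' → l++,r--
[4,5] 'm'=='m' → l++,r--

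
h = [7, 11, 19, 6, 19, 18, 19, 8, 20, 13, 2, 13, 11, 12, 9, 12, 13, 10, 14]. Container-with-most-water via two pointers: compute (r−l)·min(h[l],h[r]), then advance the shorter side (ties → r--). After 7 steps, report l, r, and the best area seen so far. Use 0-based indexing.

[0,18] min(7,14)*18=126 best=126 * → l++
[1,18] min(11,14)*17=187 best=187 * → l++
[2,18] min(19,14)*16=224 best=224 * → r--
[2,17] min(19,10)*15=150 best=224 → r--
[2,16] min(19,13)*14=182 best=224 → r--
[2,15] min(19,12)*13=156 best=224 → r--
[2,14] min(19,9)*12=108 best=224 → r--

l=2, r=13, best area=224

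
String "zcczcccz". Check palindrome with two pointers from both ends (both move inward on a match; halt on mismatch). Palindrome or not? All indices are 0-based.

not a palindrome (mismatch at 3,4)

l=0 r=7: 'z'=='z', l++,r--
l=1 r=6: 'c'=='c', l++,r--
l=2 r=5: 'c'=='c', l++,r--
l=3 r=4: 'z'!='c', stop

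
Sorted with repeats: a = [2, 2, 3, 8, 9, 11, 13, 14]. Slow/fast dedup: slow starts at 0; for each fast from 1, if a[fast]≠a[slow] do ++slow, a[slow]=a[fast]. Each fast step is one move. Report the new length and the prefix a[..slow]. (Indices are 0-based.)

slow=0 fast=1: a[fast]=2=a[slow] dup, fast++
slow=0 fast=2: a[fast]=3≠a[slow]=2 write a[1]=3, slow++,fast++
slow=1 fast=3: a[fast]=8≠a[slow]=3 write a[2]=8, slow++,fast++
slow=2 fast=4: a[fast]=9≠a[slow]=8 write a[3]=9, slow++,fast++
slow=3 fast=5: a[fast]=11≠a[slow]=9 write a[4]=11, slow++,fast++
slow=4 fast=6: a[fast]=13≠a[slow]=11 write a[5]=13, slow++,fast++
slow=5 fast=7: a[fast]=14≠a[slow]=13 write a[6]=14, slow++,fast++

length 7; prefix = [2, 3, 8, 9, 11, 13, 14]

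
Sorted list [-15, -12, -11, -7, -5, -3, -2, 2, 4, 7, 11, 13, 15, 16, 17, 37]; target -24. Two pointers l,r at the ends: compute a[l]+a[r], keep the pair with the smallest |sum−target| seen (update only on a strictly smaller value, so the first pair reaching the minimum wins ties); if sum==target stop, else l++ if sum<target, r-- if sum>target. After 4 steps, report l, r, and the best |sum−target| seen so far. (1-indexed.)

l=1, r=12, best |Δ|=24

l=1 r=16: -15+37=22 d=46 *, r--
l=1 r=15: -15+17=2 d=26 *, r--
l=1 r=14: -15+16=1 d=25 *, r--
l=1 r=13: -15+15=0 d=24 *, r--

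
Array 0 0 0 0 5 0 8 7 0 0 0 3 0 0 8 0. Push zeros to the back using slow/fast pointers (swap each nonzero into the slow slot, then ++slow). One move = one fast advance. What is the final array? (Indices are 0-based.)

[5, 8, 7, 3, 8, 0, 0, 0, 0, 0, 0, 0, 0, 0, 0, 0]

slow=0 fast=0: a[fast]=0, fast++
slow=0 fast=1: a[fast]=0, fast++
slow=0 fast=2: a[fast]=0, fast++
slow=0 fast=3: a[fast]=0, fast++
slow=0 fast=4: a[fast]=5≠0 swap→a[0]=5, slow++,fast++
slow=1 fast=5: a[fast]=0, fast++
slow=1 fast=6: a[fast]=8≠0 swap→a[1]=8, slow++,fast++
slow=2 fast=7: a[fast]=7≠0 swap→a[2]=7, slow++,fast++
slow=3 fast=8: a[fast]=0, fast++
slow=3 fast=9: a[fast]=0, fast++
slow=3 fast=10: a[fast]=0, fast++
slow=3 fast=11: a[fast]=3≠0 swap→a[3]=3, slow++,fast++
slow=4 fast=12: a[fast]=0, fast++
slow=4 fast=13: a[fast]=0, fast++
slow=4 fast=14: a[fast]=8≠0 swap→a[4]=8, slow++,fast++
slow=5 fast=15: a[fast]=0, fast++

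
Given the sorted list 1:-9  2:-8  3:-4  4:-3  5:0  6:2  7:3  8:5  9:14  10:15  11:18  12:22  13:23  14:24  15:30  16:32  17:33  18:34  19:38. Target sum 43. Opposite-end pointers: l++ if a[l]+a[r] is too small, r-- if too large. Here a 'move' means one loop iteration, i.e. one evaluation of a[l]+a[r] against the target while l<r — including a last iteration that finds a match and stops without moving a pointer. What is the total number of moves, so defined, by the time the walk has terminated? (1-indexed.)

8 moves

[1,19] -9+38=29 <43 → l++
[2,19] -8+38=30 <43 → l++
[3,19] -4+38=34 <43 → l++
[4,19] -3+38=35 <43 → l++
[5,19] 0+38=38 <43 → l++
[6,19] 2+38=40 <43 → l++
[7,19] 3+38=41 <43 → l++
[8,19] 5+38=43 → found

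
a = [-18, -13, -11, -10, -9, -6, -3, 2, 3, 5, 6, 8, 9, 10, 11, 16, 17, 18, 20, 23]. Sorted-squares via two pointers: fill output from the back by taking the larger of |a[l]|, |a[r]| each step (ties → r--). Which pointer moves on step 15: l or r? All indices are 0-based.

r

[0,19] |-18|<=|23| out[19]=529 → r--
[0,18] |-18|<=|20| out[18]=400 → r--
[0,17] |-18|<=|18| out[17]=324 → r--
[0,16] |-18|>|17| out[16]=324 → l++
[1,16] |-13|<=|17| out[15]=289 → r--
[1,15] |-13|<=|16| out[14]=256 → r--
[1,14] |-13|>|11| out[13]=169 → l++
[2,14] |-11|<=|11| out[12]=121 → r--
[2,13] |-11|>|10| out[11]=121 → l++
[3,13] |-10|<=|10| out[10]=100 → r--
[3,12] |-10|>|9| out[9]=100 → l++
[4,12] |-9|<=|9| out[8]=81 → r--
[4,11] |-9|>|8| out[7]=81 → l++
[5,11] |-6|<=|8| out[6]=64 → r--
[5,10] |-6|<=|6| out[5]=36 → r--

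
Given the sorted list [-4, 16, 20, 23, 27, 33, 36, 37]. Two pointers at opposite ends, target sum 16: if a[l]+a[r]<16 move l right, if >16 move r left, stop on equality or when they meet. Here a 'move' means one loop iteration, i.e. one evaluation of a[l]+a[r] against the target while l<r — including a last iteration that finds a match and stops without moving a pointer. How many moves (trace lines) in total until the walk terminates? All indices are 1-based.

6 moves

l=1 r=8: -4+37=33 >16, r--
l=1 r=7: -4+36=32 >16, r--
l=1 r=6: -4+33=29 >16, r--
l=1 r=5: -4+27=23 >16, r--
l=1 r=4: -4+23=19 >16, r--
l=1 r=3: -4+20=16, found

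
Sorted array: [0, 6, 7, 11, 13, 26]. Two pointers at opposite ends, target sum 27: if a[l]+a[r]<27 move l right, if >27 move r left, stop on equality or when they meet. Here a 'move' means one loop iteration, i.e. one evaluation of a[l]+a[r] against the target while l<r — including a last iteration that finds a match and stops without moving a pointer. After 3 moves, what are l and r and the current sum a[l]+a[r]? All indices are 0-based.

l=2, r=4, sum=20

l=0 r=5: 0+26=26 <27, l++
l=1 r=5: 6+26=32 >27, r--
l=1 r=4: 6+13=19 <27, l++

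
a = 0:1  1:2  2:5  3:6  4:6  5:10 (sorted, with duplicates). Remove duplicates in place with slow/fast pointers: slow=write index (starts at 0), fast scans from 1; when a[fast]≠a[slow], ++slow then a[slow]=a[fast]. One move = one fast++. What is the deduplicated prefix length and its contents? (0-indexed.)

length 5; prefix = [1, 2, 5, 6, 10]

slow=0 fast=1: a[fast]=2≠a[slow]=1 write a[1]=2, slow++,fast++
slow=1 fast=2: a[fast]=5≠a[slow]=2 write a[2]=5, slow++,fast++
slow=2 fast=3: a[fast]=6≠a[slow]=5 write a[3]=6, slow++,fast++
slow=3 fast=4: a[fast]=6=a[slow] dup, fast++
slow=3 fast=5: a[fast]=10≠a[slow]=6 write a[4]=10, slow++,fast++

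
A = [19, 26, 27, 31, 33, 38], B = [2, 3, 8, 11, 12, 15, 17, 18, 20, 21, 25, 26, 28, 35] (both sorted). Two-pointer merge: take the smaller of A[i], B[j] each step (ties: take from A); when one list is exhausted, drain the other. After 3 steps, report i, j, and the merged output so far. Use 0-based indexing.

[i=0,j=0] A[i]=19>B[j]=2 take 2 → j++
[i=0,j=1] A[i]=19>B[j]=3 take 3 → j++
[i=0,j=2] A[i]=19>B[j]=8 take 8 → j++

i=0, j=3, merged so far=[2, 3, 8]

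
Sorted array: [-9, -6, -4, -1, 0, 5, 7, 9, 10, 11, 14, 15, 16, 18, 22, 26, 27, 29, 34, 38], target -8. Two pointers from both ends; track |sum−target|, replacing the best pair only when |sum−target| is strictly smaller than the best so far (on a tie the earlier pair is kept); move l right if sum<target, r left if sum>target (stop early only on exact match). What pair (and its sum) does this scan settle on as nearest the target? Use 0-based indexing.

[0,19] -9+38=29 d=37 * → r--
[0,18] -9+34=25 d=33 * → r--
[0,17] -9+29=20 d=28 * → r--
[0,16] -9+27=18 d=26 * → r--
[0,15] -9+26=17 d=25 * → r--
[0,14] -9+22=13 d=21 * → r--
[0,13] -9+18=9 d=17 * → r--
[0,12] -9+16=7 d=15 * → r--
[0,11] -9+15=6 d=14 * → r--
[0,10] -9+14=5 d=13 * → r--
[0,9] -9+11=2 d=10 * → r--
[0,8] -9+10=1 d=9 * → r--
[0,7] -9+9=0 d=8 * → r--
[0,6] -9+7=-2 d=6 * → r--
[0,5] -9+5=-4 d=4 * → r--
[0,4] -9+0=-9 d=1 * → l++
[1,4] -6+0=-6 d=2 → r--
[1,3] -6+-1=-7 d=1 → r--
[1,2] -6+-4=-10 d=2 → l++

pair (-9, 0) with sum -9 (|Δ|=1)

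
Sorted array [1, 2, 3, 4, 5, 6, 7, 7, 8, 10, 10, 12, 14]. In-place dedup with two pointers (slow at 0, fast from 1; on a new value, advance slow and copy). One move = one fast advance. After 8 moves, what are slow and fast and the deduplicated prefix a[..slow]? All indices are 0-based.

slow=0 fast=1: a[fast]=2≠a[slow]=1 write a[1]=2, slow++,fast++
slow=1 fast=2: a[fast]=3≠a[slow]=2 write a[2]=3, slow++,fast++
slow=2 fast=3: a[fast]=4≠a[slow]=3 write a[3]=4, slow++,fast++
slow=3 fast=4: a[fast]=5≠a[slow]=4 write a[4]=5, slow++,fast++
slow=4 fast=5: a[fast]=6≠a[slow]=5 write a[5]=6, slow++,fast++
slow=5 fast=6: a[fast]=7≠a[slow]=6 write a[6]=7, slow++,fast++
slow=6 fast=7: a[fast]=7=a[slow] dup, fast++
slow=6 fast=8: a[fast]=8≠a[slow]=7 write a[7]=8, slow++,fast++

slow=7, fast=9, prefix=[1, 2, 3, 4, 5, 6, 7, 8]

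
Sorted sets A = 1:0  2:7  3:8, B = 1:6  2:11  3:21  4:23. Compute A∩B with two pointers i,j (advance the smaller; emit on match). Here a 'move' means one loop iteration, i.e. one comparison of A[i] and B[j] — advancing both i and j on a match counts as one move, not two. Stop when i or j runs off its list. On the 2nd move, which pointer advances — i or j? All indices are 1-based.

i=1 j=1: 0<6, i++
i=2 j=1: 7>6, j++

j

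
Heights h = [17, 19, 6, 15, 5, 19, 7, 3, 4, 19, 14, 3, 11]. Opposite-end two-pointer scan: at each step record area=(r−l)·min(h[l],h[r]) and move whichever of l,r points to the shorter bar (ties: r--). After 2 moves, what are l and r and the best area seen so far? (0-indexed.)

l=0, r=10, best area=132

l=0 r=12: min(17,11)*12=132 best=132 *, r--
l=0 r=11: min(17,3)*11=33 best=132, r--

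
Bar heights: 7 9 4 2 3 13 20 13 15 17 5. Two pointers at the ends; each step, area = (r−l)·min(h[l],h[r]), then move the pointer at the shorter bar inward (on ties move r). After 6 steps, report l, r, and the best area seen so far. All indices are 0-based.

l=0 r=10: min(7,5)*10=50 best=50 *, r--
l=0 r=9: min(7,17)*9=63 best=63 *, l++
l=1 r=9: min(9,17)*8=72 best=72 *, l++
l=2 r=9: min(4,17)*7=28 best=72, l++
l=3 r=9: min(2,17)*6=12 best=72, l++
l=4 r=9: min(3,17)*5=15 best=72, l++

l=5, r=9, best area=72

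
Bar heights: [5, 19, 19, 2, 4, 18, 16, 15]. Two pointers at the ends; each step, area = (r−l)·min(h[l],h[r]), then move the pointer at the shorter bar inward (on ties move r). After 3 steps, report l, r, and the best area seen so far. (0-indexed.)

l=1, r=5, best area=90

l=0 r=7: min(5,15)*7=35 best=35 *, l++
l=1 r=7: min(19,15)*6=90 best=90 *, r--
l=1 r=6: min(19,16)*5=80 best=90, r--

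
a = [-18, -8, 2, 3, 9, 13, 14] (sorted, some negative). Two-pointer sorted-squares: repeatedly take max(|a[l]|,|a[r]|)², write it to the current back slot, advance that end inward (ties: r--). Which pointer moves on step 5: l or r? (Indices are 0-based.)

[0,6] |-18|>|14| out[6]=324 → l++
[1,6] |-8|<=|14| out[5]=196 → r--
[1,5] |-8|<=|13| out[4]=169 → r--
[1,4] |-8|<=|9| out[3]=81 → r--
[1,3] |-8|>|3| out[2]=64 → l++

l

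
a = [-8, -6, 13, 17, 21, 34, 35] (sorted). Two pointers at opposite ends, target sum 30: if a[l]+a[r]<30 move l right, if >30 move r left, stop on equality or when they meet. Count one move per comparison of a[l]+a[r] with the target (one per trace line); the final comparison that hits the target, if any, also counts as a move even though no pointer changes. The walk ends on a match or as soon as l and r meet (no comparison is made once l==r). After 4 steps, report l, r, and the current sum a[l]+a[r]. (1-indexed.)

l=3, r=5, sum=34

[1,7] -8+35=27 <30 → l++
[2,7] -6+35=29 <30 → l++
[3,7] 13+35=48 >30 → r--
[3,6] 13+34=47 >30 → r--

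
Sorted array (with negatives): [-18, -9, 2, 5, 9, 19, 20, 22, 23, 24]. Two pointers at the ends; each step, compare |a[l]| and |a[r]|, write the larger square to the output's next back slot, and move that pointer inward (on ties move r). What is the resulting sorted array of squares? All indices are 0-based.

l=0 r=9: |-18|<=|24| out[9]=576, r--
l=0 r=8: |-18|<=|23| out[8]=529, r--
l=0 r=7: |-18|<=|22| out[7]=484, r--
l=0 r=6: |-18|<=|20| out[6]=400, r--
l=0 r=5: |-18|<=|19| out[5]=361, r--
l=0 r=4: |-18|>|9| out[4]=324, l++
l=1 r=4: |-9|<=|9| out[3]=81, r--
l=1 r=3: |-9|>|5| out[2]=81, l++
l=2 r=3: |2|<=|5| out[1]=25, r--
l=2 r=2: |2|<=|2| out[0]=4, r--

[4, 25, 81, 81, 324, 361, 400, 484, 529, 576]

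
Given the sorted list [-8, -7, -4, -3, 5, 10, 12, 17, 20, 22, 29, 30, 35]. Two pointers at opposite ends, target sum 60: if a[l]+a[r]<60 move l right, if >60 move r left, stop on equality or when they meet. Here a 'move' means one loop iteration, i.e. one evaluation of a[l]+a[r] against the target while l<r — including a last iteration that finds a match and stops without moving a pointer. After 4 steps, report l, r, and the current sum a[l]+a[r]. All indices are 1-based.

[1,13] -8+35=27 <60 → l++
[2,13] -7+35=28 <60 → l++
[3,13] -4+35=31 <60 → l++
[4,13] -3+35=32 <60 → l++

l=5, r=13, sum=40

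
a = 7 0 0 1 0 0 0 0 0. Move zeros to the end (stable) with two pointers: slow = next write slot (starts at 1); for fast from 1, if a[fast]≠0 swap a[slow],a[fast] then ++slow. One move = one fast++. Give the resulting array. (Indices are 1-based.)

(s=1,f=1) a[fast]=7≠0 swap→a[1]=7 → slow++,fast++
(s=2,f=2) a[fast]=0 → fast++
(s=2,f=3) a[fast]=0 → fast++
(s=2,f=4) a[fast]=1≠0 swap→a[2]=1 → slow++,fast++
(s=3,f=5) a[fast]=0 → fast++
(s=3,f=6) a[fast]=0 → fast++
(s=3,f=7) a[fast]=0 → fast++
(s=3,f=8) a[fast]=0 → fast++
(s=3,f=9) a[fast]=0 → fast++

[7, 1, 0, 0, 0, 0, 0, 0, 0]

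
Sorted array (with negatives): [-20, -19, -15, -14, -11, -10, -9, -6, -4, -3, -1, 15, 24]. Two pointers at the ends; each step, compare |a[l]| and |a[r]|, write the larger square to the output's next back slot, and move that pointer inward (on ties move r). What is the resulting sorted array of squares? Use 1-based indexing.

l=1 r=13: |-20|<=|24| out[13]=576, r--
l=1 r=12: |-20|>|15| out[12]=400, l++
l=2 r=12: |-19|>|15| out[11]=361, l++
l=3 r=12: |-15|<=|15| out[10]=225, r--
l=3 r=11: |-15|>|-1| out[9]=225, l++
l=4 r=11: |-14|>|-1| out[8]=196, l++
l=5 r=11: |-11|>|-1| out[7]=121, l++
l=6 r=11: |-10|>|-1| out[6]=100, l++
l=7 r=11: |-9|>|-1| out[5]=81, l++
l=8 r=11: |-6|>|-1| out[4]=36, l++
l=9 r=11: |-4|>|-1| out[3]=16, l++
l=10 r=11: |-3|>|-1| out[2]=9, l++
l=11 r=11: |-1|<=|-1| out[1]=1, r--

[1, 9, 16, 36, 81, 100, 121, 196, 225, 225, 361, 400, 576]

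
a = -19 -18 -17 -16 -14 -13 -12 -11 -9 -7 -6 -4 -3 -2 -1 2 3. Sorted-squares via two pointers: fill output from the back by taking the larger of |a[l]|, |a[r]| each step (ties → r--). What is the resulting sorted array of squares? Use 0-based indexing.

l=0 r=16: |-19|>|3| out[16]=361, l++
l=1 r=16: |-18|>|3| out[15]=324, l++
l=2 r=16: |-17|>|3| out[14]=289, l++
l=3 r=16: |-16|>|3| out[13]=256, l++
l=4 r=16: |-14|>|3| out[12]=196, l++
l=5 r=16: |-13|>|3| out[11]=169, l++
l=6 r=16: |-12|>|3| out[10]=144, l++
l=7 r=16: |-11|>|3| out[9]=121, l++
l=8 r=16: |-9|>|3| out[8]=81, l++
l=9 r=16: |-7|>|3| out[7]=49, l++
l=10 r=16: |-6|>|3| out[6]=36, l++
l=11 r=16: |-4|>|3| out[5]=16, l++
l=12 r=16: |-3|<=|3| out[4]=9, r--
l=12 r=15: |-3|>|2| out[3]=9, l++
l=13 r=15: |-2|<=|2| out[2]=4, r--
l=13 r=14: |-2|>|-1| out[1]=4, l++
l=14 r=14: |-1|<=|-1| out[0]=1, r--

[1, 4, 4, 9, 9, 16, 36, 49, 81, 121, 144, 169, 196, 256, 289, 324, 361]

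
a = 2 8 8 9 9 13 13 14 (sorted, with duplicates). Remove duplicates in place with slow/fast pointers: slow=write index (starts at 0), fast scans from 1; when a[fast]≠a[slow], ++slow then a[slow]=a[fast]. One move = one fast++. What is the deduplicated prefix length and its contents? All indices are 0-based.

slow=0 fast=1: a[fast]=8≠a[slow]=2 write a[1]=8, slow++,fast++
slow=1 fast=2: a[fast]=8=a[slow] dup, fast++
slow=1 fast=3: a[fast]=9≠a[slow]=8 write a[2]=9, slow++,fast++
slow=2 fast=4: a[fast]=9=a[slow] dup, fast++
slow=2 fast=5: a[fast]=13≠a[slow]=9 write a[3]=13, slow++,fast++
slow=3 fast=6: a[fast]=13=a[slow] dup, fast++
slow=3 fast=7: a[fast]=14≠a[slow]=13 write a[4]=14, slow++,fast++

length 5; prefix = [2, 8, 9, 13, 14]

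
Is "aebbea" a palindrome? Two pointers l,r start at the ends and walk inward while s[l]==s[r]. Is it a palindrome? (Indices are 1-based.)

[1,6] 'a'=='a' → l++,r--
[2,5] 'e'=='e' → l++,r--
[3,4] 'b'=='b' → l++,r--

palindrome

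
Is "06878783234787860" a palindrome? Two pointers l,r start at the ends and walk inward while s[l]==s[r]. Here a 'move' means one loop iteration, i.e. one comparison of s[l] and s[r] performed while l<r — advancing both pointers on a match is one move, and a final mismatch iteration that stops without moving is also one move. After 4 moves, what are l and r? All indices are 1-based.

l=5, r=13

[1,17] '0'=='0' → l++,r--
[2,16] '6'=='6' → l++,r--
[3,15] '8'=='8' → l++,r--
[4,14] '7'=='7' → l++,r--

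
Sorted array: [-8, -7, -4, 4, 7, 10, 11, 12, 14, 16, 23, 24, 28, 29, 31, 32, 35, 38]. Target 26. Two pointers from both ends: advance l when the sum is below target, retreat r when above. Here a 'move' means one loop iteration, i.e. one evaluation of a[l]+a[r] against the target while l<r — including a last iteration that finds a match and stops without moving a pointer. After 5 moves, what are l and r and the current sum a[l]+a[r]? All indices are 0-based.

l=0 r=17: -8+38=30 >26, r--
l=0 r=16: -8+35=27 >26, r--
l=0 r=15: -8+32=24 <26, l++
l=1 r=15: -7+32=25 <26, l++
l=2 r=15: -4+32=28 >26, r--

l=2, r=14, sum=27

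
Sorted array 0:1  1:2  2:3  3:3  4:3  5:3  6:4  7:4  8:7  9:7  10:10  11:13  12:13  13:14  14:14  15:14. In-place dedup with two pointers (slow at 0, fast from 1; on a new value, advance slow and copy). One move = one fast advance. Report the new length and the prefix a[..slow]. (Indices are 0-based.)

(s=0,f=1) a[fast]=2≠a[slow]=1 write a[1]=2 → slow++,fast++
(s=1,f=2) a[fast]=3≠a[slow]=2 write a[2]=3 → slow++,fast++
(s=2,f=3) a[fast]=3=a[slow] dup → fast++
(s=2,f=4) a[fast]=3=a[slow] dup → fast++
(s=2,f=5) a[fast]=3=a[slow] dup → fast++
(s=2,f=6) a[fast]=4≠a[slow]=3 write a[3]=4 → slow++,fast++
(s=3,f=7) a[fast]=4=a[slow] dup → fast++
(s=3,f=8) a[fast]=7≠a[slow]=4 write a[4]=7 → slow++,fast++
(s=4,f=9) a[fast]=7=a[slow] dup → fast++
(s=4,f=10) a[fast]=10≠a[slow]=7 write a[5]=10 → slow++,fast++
(s=5,f=11) a[fast]=13≠a[slow]=10 write a[6]=13 → slow++,fast++
(s=6,f=12) a[fast]=13=a[slow] dup → fast++
(s=6,f=13) a[fast]=14≠a[slow]=13 write a[7]=14 → slow++,fast++
(s=7,f=14) a[fast]=14=a[slow] dup → fast++
(s=7,f=15) a[fast]=14=a[slow] dup → fast++

length 8; prefix = [1, 2, 3, 4, 7, 10, 13, 14]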